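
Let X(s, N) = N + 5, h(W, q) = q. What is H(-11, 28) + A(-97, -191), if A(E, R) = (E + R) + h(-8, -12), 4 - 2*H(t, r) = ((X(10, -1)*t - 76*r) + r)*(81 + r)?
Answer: 116550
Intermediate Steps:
X(s, N) = 5 + N
H(t, r) = 2 - (81 + r)*(-75*r + 4*t)/2 (H(t, r) = 2 - (((5 - 1)*t - 76*r) + r)*(81 + r)/2 = 2 - ((4*t - 76*r) + r)*(81 + r)/2 = 2 - ((-76*r + 4*t) + r)*(81 + r)/2 = 2 - (-75*r + 4*t)*(81 + r)/2 = 2 - (81 + r)*(-75*r + 4*t)/2)
A(E, R) = -12 + E + R (A(E, R) = (E + R) - 12 = -12 + E + R)
H(-11, 28) + A(-97, -191) = (2 - 162*(-11) + (75/2)*28**2 + (6075/2)*28 - 2*28*(-11)) + (-12 - 97 - 191) = (2 + 1782 + (75/2)*784 + 85050 + 616) - 300 = (2 + 1782 + 29400 + 85050 + 616) - 300 = 116850 - 300 = 116550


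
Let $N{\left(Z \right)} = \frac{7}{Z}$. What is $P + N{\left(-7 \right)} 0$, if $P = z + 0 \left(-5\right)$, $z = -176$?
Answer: $-176$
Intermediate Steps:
$P = -176$ ($P = -176 + 0 \left(-5\right) = -176 + 0 = -176$)
$P + N{\left(-7 \right)} 0 = -176 + \frac{7}{-7} \cdot 0 = -176 + 7 \left(- \frac{1}{7}\right) 0 = -176 - 0 = -176 + 0 = -176$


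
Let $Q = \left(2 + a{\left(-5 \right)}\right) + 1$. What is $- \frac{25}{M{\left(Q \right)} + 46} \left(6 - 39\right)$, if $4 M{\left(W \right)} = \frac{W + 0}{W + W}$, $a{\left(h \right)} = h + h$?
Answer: $\frac{2200}{123} \approx 17.886$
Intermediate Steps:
$a{\left(h \right)} = 2 h$
$Q = -7$ ($Q = \left(2 + 2 \left(-5\right)\right) + 1 = \left(2 - 10\right) + 1 = -8 + 1 = -7$)
$M{\left(W \right)} = \frac{1}{8}$ ($M{\left(W \right)} = \frac{\left(W + 0\right) \frac{1}{W + W}}{4} = \frac{W \frac{1}{2 W}}{4} = \frac{1}{4} \cdot \frac{1}{2} = \frac{1}{8}$)
$- \frac{25}{M{\left(Q \right)} + 46} \left(6 - 39\right) = - \frac{25}{\frac{1}{8} + 46} \left(6 - 39\right) = - \frac{25}{\frac{369}{8}} \left(6 - 39\right) = \left(-25\right) \frac{8}{369} \left(-33\right) = \left(- \frac{200}{369}\right) \left(-33\right) = \frac{2200}{123}$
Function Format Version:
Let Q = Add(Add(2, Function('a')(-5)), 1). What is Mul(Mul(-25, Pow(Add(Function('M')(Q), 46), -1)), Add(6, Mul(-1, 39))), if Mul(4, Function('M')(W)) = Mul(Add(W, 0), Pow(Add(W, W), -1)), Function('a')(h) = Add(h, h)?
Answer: Rational(2200, 123) ≈ 17.886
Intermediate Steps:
Function('a')(h) = Mul(2, h)
Q = -7 (Q = Add(Add(2, Mul(2, -5)), 1) = Add(Add(2, -10), 1) = Add(-8, 1) = -7)
Function('M')(W) = Rational(1, 8) (Function('M')(W) = Mul(Rational(1, 4), Mul(Add(W, 0), Pow(Add(W, W), -1))) = Mul(Rational(1, 4), Mul(W, Pow(Mul(2, W), -1))) = Mul(Rational(1, 4), Mul(W, Mul(Rational(1, 2), Pow(W, -1)))) = Mul(Rational(1, 4), Rational(1, 2)) = Rational(1, 8))
Mul(Mul(-25, Pow(Add(Function('M')(Q), 46), -1)), Add(6, Mul(-1, 39))) = Mul(Mul(-25, Pow(Add(Rational(1, 8), 46), -1)), Add(6, Mul(-1, 39))) = Mul(Mul(-25, Pow(Rational(369, 8), -1)), Add(6, -39)) = Mul(Mul(-25, Rational(8, 369)), -33) = Mul(Rational(-200, 369), -33) = Rational(2200, 123)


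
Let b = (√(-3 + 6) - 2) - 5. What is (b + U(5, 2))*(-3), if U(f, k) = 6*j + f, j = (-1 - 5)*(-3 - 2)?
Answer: -534 - 3*√3 ≈ -539.20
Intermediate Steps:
j = 30 (j = -6*(-5) = 30)
b = -7 + √3 (b = (√3 - 2) - 5 = (-2 + √3) - 5 = -7 + √3 ≈ -5.2680)
U(f, k) = 180 + f (U(f, k) = 6*30 + f = 180 + f)
(b + U(5, 2))*(-3) = ((-7 + √3) + (180 + 5))*(-3) = ((-7 + √3) + 185)*(-3) = (178 + √3)*(-3) = -534 - 3*√3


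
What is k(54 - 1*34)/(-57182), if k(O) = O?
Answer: -10/28591 ≈ -0.00034976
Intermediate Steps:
k(54 - 1*34)/(-57182) = (54 - 1*34)/(-57182) = (54 - 34)*(-1/57182) = 20*(-1/57182) = -10/28591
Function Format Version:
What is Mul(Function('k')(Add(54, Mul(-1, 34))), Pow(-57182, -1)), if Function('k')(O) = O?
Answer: Rational(-10, 28591) ≈ -0.00034976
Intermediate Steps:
Mul(Function('k')(Add(54, Mul(-1, 34))), Pow(-57182, -1)) = Mul(Add(54, Mul(-1, 34)), Pow(-57182, -1)) = Mul(Add(54, -34), Rational(-1, 57182)) = Mul(20, Rational(-1, 57182)) = Rational(-10, 28591)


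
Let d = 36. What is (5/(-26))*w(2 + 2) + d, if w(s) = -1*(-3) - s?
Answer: 941/26 ≈ 36.192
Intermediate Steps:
w(s) = 3 - s
(5/(-26))*w(2 + 2) + d = (5/(-26))*(3 - (2 + 2)) + 36 = (5*(-1/26))*(3 - 1*4) + 36 = -5*(3 - 4)/26 + 36 = -5/26*(-1) + 36 = 5/26 + 36 = 941/26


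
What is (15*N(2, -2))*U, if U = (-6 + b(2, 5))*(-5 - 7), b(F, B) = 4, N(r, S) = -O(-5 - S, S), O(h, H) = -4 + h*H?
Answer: -720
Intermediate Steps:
O(h, H) = -4 + H*h
N(r, S) = 4 - S*(-5 - S) (N(r, S) = -(-4 + S*(-5 - S)) = 4 - S*(-5 - S))
U = 24 (U = (-6 + 4)*(-5 - 7) = -2*(-12) = 24)
(15*N(2, -2))*U = (15*(4 - 2*(5 - 2)))*24 = (15*(4 - 2*3))*24 = (15*(4 - 6))*24 = (15*(-2))*24 = -30*24 = -720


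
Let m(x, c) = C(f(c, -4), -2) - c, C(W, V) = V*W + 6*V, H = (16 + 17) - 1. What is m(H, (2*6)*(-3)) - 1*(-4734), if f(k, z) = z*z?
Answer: 4726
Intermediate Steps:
f(k, z) = z**2
H = 32 (H = 33 - 1 = 32)
C(W, V) = 6*V + V*W
m(x, c) = -44 - c (m(x, c) = -2*(6 + (-4)**2) - c = -2*(6 + 16) - c = -2*22 - c = -44 - c)
m(H, (2*6)*(-3)) - 1*(-4734) = (-44 - 2*6*(-3)) - 1*(-4734) = (-44 - 12*(-3)) + 4734 = (-44 - 1*(-36)) + 4734 = (-44 + 36) + 4734 = -8 + 4734 = 4726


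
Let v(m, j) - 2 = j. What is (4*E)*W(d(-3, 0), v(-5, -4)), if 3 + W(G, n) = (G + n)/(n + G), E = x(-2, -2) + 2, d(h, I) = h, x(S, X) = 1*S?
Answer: 0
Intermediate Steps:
x(S, X) = S
v(m, j) = 2 + j
E = 0 (E = -2 + 2 = 0)
W(G, n) = -2 (W(G, n) = -3 + (G + n)/(n + G) = -3 + (G + n)/(G + n) = -3 + 1 = -2)
(4*E)*W(d(-3, 0), v(-5, -4)) = (4*0)*(-2) = 0*(-2) = 0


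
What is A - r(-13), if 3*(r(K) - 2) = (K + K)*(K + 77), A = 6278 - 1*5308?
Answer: 4568/3 ≈ 1522.7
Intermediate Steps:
A = 970 (A = 6278 - 5308 = 970)
r(K) = 2 + 2*K*(77 + K)/3 (r(K) = 2 + ((K + K)*(K + 77))/3 = 2 + ((2*K)*(77 + K))/3 = 2 + (2*K*(77 + K))/3 = 2 + 2*K*(77 + K)/3)
A - r(-13) = 970 - (2 + (2/3)*(-13)**2 + (154/3)*(-13)) = 970 - (2 + (2/3)*169 - 2002/3) = 970 - (2 + 338/3 - 2002/3) = 970 - 1*(-1658/3) = 970 + 1658/3 = 4568/3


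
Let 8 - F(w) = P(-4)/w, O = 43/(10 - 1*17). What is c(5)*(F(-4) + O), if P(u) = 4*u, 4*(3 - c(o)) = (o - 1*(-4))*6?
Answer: 45/2 ≈ 22.500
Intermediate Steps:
c(o) = -3 - 3*o/2 (c(o) = 3 - (o - 1*(-4))*6/4 = 3 - (o + 4)*6/4 = 3 - (4 + o)*6/4 = 3 - (24 + 6*o)/4 = 3 + (-6 - 3*o/2) = -3 - 3*o/2)
O = -43/7 (O = 43/(10 - 17) = 43/(-7) = 43*(-⅐) = -43/7 ≈ -6.1429)
F(w) = 8 + 16/w (F(w) = 8 - 4*(-4)/w = 8 - (-16)/w = 8 + 16/w)
c(5)*(F(-4) + O) = (-3 - 3/2*5)*((8 + 16/(-4)) - 43/7) = (-3 - 15/2)*((8 + 16*(-¼)) - 43/7) = -21*((8 - 4) - 43/7)/2 = -21*(4 - 43/7)/2 = -21/2*(-15/7) = 45/2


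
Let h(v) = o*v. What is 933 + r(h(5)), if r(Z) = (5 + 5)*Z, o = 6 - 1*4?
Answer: 1033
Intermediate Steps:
o = 2 (o = 6 - 4 = 2)
h(v) = 2*v
r(Z) = 10*Z
933 + r(h(5)) = 933 + 10*(2*5) = 933 + 10*10 = 933 + 100 = 1033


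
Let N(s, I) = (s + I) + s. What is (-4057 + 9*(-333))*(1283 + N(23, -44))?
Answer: -9064390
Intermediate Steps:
N(s, I) = I + 2*s (N(s, I) = (I + s) + s = I + 2*s)
(-4057 + 9*(-333))*(1283 + N(23, -44)) = (-4057 + 9*(-333))*(1283 + (-44 + 2*23)) = (-4057 - 2997)*(1283 + (-44 + 46)) = -7054*(1283 + 2) = -7054*1285 = -9064390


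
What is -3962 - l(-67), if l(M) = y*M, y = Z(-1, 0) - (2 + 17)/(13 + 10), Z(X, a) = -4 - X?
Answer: -97022/23 ≈ -4218.3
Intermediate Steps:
y = -88/23 (y = (-4 - 1*(-1)) - (2 + 17)/(13 + 10) = (-4 + 1) - 19/23 = -3 - 19/23 = -88/23 ≈ -3.8261)
l(M) = -88*M/23
-3962 - l(-67) = -3962 - (-88)*(-67)/23 = -3962 - 1*5896/23 = -3962 - 5896/23 = -97022/23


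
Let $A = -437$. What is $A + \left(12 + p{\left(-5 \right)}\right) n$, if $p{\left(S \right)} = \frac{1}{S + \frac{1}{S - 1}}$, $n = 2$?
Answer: $- \frac{12815}{31} \approx -413.39$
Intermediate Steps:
$p{\left(S \right)} = \frac{1}{S + \frac{1}{-1 + S}}$
$A + \left(12 + p{\left(-5 \right)}\right) n = -437 + \left(12 + \frac{-1 - 5}{1 + \left(-5\right)^{2} - -5}\right) 2 = -437 + \left(12 + \frac{1}{1 + 25 + 5} \left(-6\right)\right) 2 = -437 + \left(12 + \frac{1}{31} \left(-6\right)\right) 2 = -437 + \left(12 - \frac{6}{31}\right) 2 = -437 + \frac{366}{31} \cdot 2 = -437 + \frac{732}{31} = - \frac{12815}{31}$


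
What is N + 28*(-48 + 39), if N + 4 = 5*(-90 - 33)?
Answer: -871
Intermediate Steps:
N = -619 (N = -4 + 5*(-90 - 33) = -4 + 5*(-123) = -4 - 615 = -619)
N + 28*(-48 + 39) = -619 + 28*(-48 + 39) = -619 + 28*(-9) = -619 - 252 = -871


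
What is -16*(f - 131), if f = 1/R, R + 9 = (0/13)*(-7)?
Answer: 18880/9 ≈ 2097.8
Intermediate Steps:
R = -9 (R = -9 + (0/13)*(-7) = -9 + (0*(1/13))*(-7) = -9 + 0*(-7) = -9 + 0 = -9)
f = -1/9 (f = 1/(-9) = -1/9 ≈ -0.11111)
-16*(f - 131) = -16*(-1/9 - 131) = -16*(-1180/9) = 18880/9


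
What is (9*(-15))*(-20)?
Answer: 2700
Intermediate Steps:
(9*(-15))*(-20) = -135*(-20) = 2700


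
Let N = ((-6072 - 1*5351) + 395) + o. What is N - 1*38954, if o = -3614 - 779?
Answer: -54375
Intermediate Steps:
o = -4393
N = -15421 (N = ((-6072 - 1*5351) + 395) - 4393 = ((-6072 - 5351) + 395) - 4393 = (-11423 + 395) - 4393 = -11028 - 4393 = -15421)
N - 1*38954 = -15421 - 1*38954 = -15421 - 38954 = -54375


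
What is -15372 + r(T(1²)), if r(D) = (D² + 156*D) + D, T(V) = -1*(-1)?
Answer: -15214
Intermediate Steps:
T(V) = 1
r(D) = D² + 157*D
-15372 + r(T(1²)) = -15372 + 1*(157 + 1) = -15372 + 1*158 = -15372 + 158 = -15214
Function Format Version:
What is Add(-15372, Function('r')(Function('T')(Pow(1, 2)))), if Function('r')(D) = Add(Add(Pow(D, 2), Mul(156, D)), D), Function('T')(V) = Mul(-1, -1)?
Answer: -15214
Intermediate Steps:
Function('T')(V) = 1
Function('r')(D) = Add(Pow(D, 2), Mul(157, D))
Add(-15372, Function('r')(Function('T')(Pow(1, 2)))) = Add(-15372, Mul(1, Add(157, 1))) = Add(-15372, Mul(1, 158)) = Add(-15372, 158) = -15214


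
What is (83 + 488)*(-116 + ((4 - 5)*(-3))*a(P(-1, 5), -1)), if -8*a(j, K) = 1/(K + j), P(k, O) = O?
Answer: -2121265/32 ≈ -66290.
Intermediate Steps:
a(j, K) = -1/(8*(K + j))
(83 + 488)*(-116 + ((4 - 5)*(-3))*a(P(-1, 5), -1)) = (83 + 488)*(-116 + ((4 - 5)*(-3))*(-1/(8*(-1) + 8*5))) = 571*(-116 + (-1*(-3))*(-1/(-8 + 40))) = 571*(-116 + 3*(-1/32)) = 571*(-116 - 3/32) = 571*(-3715/32) = -2121265/32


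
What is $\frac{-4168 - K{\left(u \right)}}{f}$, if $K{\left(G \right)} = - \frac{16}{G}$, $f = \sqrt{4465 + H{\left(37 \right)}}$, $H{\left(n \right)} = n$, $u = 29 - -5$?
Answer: $- \frac{35424 \sqrt{4502}}{38267} \approx -62.112$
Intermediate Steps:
$u = 34$ ($u = 29 + 5 = 34$)
$f = \sqrt{4502}$ ($f = \sqrt{4465 + 37} = \sqrt{4502} \approx 67.097$)
$\frac{-4168 - K{\left(u \right)}}{f} = \frac{-4168 - - \frac{16}{34}}{\sqrt{4502}} = \left(-4168 - \left(-16\right) \frac{1}{34}\right) \frac{\sqrt{4502}}{4502} = \left(-4168 - - \frac{8}{17}\right) \frac{\sqrt{4502}}{4502} = \left(-4168 + \frac{8}{17}\right) \frac{\sqrt{4502}}{4502} = - \frac{70848 \frac{\sqrt{4502}}{4502}}{17} = - \frac{35424 \sqrt{4502}}{38267}$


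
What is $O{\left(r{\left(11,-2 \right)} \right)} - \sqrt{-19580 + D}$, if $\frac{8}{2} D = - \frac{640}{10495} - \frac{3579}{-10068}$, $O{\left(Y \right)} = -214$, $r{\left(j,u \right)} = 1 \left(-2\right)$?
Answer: $-214 - \frac{i \sqrt{971582840357749001}}{7044244} \approx -214.0 - 139.93 i$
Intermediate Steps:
$r{\left(j,u \right)} = -2$
$D = \frac{2074539}{28176976}$ ($D = \frac{- \frac{640}{10495} - \frac{3579}{-10068}}{4} = \frac{\left(-640\right) \frac{1}{10495} - - \frac{1193}{3356}}{4} = \frac{- \frac{128}{2099} + \frac{1193}{3356}}{4} = \frac{1}{4} \cdot \frac{2074539}{7044244} = \frac{2074539}{28176976} \approx 0.073625$)
$O{\left(r{\left(11,-2 \right)} \right)} - \sqrt{-19580 + D} = -214 - \sqrt{-19580 + \frac{2074539}{28176976}} = -214 - \sqrt{- \frac{551703115541}{28176976}} = -214 - \frac{i \sqrt{971582840357749001}}{7044244}$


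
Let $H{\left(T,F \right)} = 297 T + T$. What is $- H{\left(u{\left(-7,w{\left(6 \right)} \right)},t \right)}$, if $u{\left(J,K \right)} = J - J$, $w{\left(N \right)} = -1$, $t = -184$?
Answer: $0$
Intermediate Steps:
$u{\left(J,K \right)} = 0$
$H{\left(T,F \right)} = 298 T$
$- H{\left(u{\left(-7,w{\left(6 \right)} \right)},t \right)} = - 298 \cdot 0 = \left(-1\right) 0 = 0$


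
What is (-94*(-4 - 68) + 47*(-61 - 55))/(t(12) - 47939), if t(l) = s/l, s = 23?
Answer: -15792/575245 ≈ -0.027453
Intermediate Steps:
t(l) = 23/l
(-94*(-4 - 68) + 47*(-61 - 55))/(t(12) - 47939) = (-94*(-4 - 68) + 47*(-61 - 55))/(23/12 - 47939) = (-94*(-72) + 47*(-116))/(23*(1/12) - 47939) = (6768 - 5452)/(23/12 - 47939) = 1316/(-575245/12) = 1316*(-12/575245) = -15792/575245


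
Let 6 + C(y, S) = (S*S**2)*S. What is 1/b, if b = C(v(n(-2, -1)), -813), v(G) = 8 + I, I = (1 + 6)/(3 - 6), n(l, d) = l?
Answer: 1/436880018955 ≈ 2.2890e-12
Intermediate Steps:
I = -7/3 (I = 7/(-3) = 7*(-1/3) = -7/3 ≈ -2.3333)
v(G) = 17/3 (v(G) = 8 - 7/3 = 17/3)
C(y, S) = -6 + S**4 (C(y, S) = -6 + (S*S**2)*S = -6 + S**3*S = -6 + S**4)
b = 436880018955 (b = -6 + (-813)**4 = -6 + 436880018961 = 436880018955)
1/b = 1/436880018955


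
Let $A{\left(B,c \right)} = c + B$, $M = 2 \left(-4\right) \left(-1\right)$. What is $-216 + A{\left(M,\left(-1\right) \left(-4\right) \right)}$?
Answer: $-204$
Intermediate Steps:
$M = 8$ ($M = \left(-8\right) \left(-1\right) = 8$)
$A{\left(B,c \right)} = B + c$
$-216 + A{\left(M,\left(-1\right) \left(-4\right) \right)} = -216 + \left(8 - -4\right) = -216 + \left(8 + 4\right) = -216 + 12 = -204$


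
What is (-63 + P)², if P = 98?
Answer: 1225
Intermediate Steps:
(-63 + P)² = (-63 + 98)² = 35² = 1225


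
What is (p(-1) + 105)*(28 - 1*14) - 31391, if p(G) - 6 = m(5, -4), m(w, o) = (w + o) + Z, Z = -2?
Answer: -29851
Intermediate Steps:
m(w, o) = -2 + o + w (m(w, o) = (w + o) - 2 = (o + w) - 2 = -2 + o + w)
p(G) = 5 (p(G) = 6 + (-2 - 4 + 5) = 6 - 1 = 5)
(p(-1) + 105)*(28 - 1*14) - 31391 = (5 + 105)*(28 - 1*14) - 31391 = 110*(28 - 14) - 31391 = 110*14 - 31391 = 1540 - 31391 = -29851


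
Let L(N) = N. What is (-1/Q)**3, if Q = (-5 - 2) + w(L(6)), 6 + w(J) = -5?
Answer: 1/5832 ≈ 0.00017147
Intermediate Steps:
w(J) = -11 (w(J) = -6 - 5 = -11)
Q = -18 (Q = (-5 - 2) - 11 = -7 - 11 = -18)
(-1/Q)**3 = (-1/(-18))**3 = (-1*(-1/18))**3 = (1/18)**3 = 1/5832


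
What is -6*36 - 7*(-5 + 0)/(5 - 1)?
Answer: -829/4 ≈ -207.25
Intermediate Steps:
-6*36 - 7*(-5 + 0)/(5 - 1) = -216 - (-35)/4 = -216 - 7*(-5/4) = -216 + 35/4 = -829/4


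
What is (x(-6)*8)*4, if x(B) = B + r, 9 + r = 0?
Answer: -480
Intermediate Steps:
r = -9 (r = -9 + 0 = -9)
x(B) = -9 + B (x(B) = B - 9 = -9 + B)
(x(-6)*8)*4 = ((-9 - 6)*8)*4 = -15*8*4 = -120*4 = -480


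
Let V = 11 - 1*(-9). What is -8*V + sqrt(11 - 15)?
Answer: -160 + 2*I ≈ -160.0 + 2.0*I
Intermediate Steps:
V = 20 (V = 11 + 9 = 20)
-8*V + sqrt(11 - 15) = -8*20 + sqrt(11 - 15) = -160 + sqrt(-4) = -160 + 2*I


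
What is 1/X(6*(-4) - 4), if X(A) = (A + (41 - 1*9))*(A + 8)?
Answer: -1/80 ≈ -0.012500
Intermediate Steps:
X(A) = (8 + A)*(32 + A) (X(A) = (A + (41 - 9))*(8 + A) = (A + 32)*(8 + A) = (32 + A)*(8 + A) = (8 + A)*(32 + A))
1/X(6*(-4) - 4) = 1/(256 + (6*(-4) - 4)² + 40*(6*(-4) - 4)) = 1/(256 + (-24 - 4)² + 40*(-24 - 4)) = 1/(256 + (-28)² + 40*(-28)) = 1/(256 + 784 - 1120) = 1/(-80) = -1/80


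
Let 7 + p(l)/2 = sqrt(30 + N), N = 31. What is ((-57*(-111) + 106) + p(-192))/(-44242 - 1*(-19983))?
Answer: -6419/24259 - 2*sqrt(61)/24259 ≈ -0.26525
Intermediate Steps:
p(l) = -14 + 2*sqrt(61) (p(l) = -14 + 2*sqrt(30 + 31) = -14 + 2*sqrt(61))
((-57*(-111) + 106) + p(-192))/(-44242 - 1*(-19983)) = ((-57*(-111) + 106) + (-14 + 2*sqrt(61)))/(-44242 - 1*(-19983)) = ((6327 + 106) + (-14 + 2*sqrt(61)))/(-44242 + 19983) = (6433 + (-14 + 2*sqrt(61)))/(-24259) = (6419 + 2*sqrt(61))*(-1/24259) = -6419/24259 - 2*sqrt(61)/24259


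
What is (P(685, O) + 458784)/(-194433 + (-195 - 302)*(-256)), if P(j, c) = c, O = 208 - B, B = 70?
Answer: -458922/67201 ≈ -6.8291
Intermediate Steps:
O = 138 (O = 208 - 1*70 = 208 - 70 = 138)
(P(685, O) + 458784)/(-194433 + (-195 - 302)*(-256)) = (138 + 458784)/(-194433 + (-195 - 302)*(-256)) = 458922/(-194433 - 497*(-256)) = 458922/(-194433 + 127232) = 458922/(-67201) = 458922*(-1/67201) = -458922/67201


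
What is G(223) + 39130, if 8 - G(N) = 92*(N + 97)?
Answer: 9698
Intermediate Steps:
G(N) = -8916 - 92*N (G(N) = 8 - 92*(N + 97) = 8 - 92*(97 + N) = 8 - (8924 + 92*N) = 8 + (-8924 - 92*N) = -8916 - 92*N)
G(223) + 39130 = (-8916 - 92*223) + 39130 = (-8916 - 20516) + 39130 = -29432 + 39130 = 9698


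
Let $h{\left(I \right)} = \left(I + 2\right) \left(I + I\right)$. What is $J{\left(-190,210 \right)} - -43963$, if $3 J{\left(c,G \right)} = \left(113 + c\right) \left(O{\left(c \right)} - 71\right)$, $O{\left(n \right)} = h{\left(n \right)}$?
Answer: $- \frac{5363524}{3} \approx -1.7878 \cdot 10^{6}$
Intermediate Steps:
$h{\left(I \right)} = 2 I \left(2 + I\right)$ ($h{\left(I \right)} = \left(2 + I\right) 2 I = 2 I \left(2 + I\right)$)
$O{\left(n \right)} = 2 n \left(2 + n\right)$
$J{\left(c,G \right)} = \frac{\left(-71 + 2 c \left(2 + c\right)\right) \left(113 + c\right)}{3}$ ($J{\left(c,G \right)} = \frac{\left(113 + c\right) \left(2 c \left(2 + c\right) - 71\right)}{3} = \frac{\left(113 + c\right) \left(-71 + 2 c \left(2 + c\right)\right)}{3} = \frac{\left(-71 + 2 c \left(2 + c\right)\right) \left(113 + c\right)}{3}$)
$J{\left(-190,210 \right)} - -43963 = \left(- \frac{8023}{3} + 127 \left(-190\right) + \frac{2 \left(-190\right)^{3}}{3} + \frac{230 \left(-190\right)^{2}}{3}\right) - -43963 = \left(- \frac{8023}{3} - 24130 + \frac{2}{3} \left(-6859000\right) + \frac{230}{3} \cdot 36100\right) + 43963 = \left(- \frac{8023}{3} - 24130 - \frac{13718000}{3} + \frac{8303000}{3}\right) + 43963 = - \frac{5495413}{3} + 43963 = - \frac{5363524}{3}$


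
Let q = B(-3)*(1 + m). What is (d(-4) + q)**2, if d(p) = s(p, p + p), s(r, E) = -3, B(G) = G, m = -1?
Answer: 9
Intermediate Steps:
d(p) = -3
q = 0 (q = -3*(1 - 1) = -3*0 = 0)
(d(-4) + q)**2 = (-3 + 0)**2 = (-3)**2 = 9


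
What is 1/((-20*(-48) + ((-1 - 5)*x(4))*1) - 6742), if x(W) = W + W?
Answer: -1/5830 ≈ -0.00017153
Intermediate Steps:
x(W) = 2*W
1/((-20*(-48) + ((-1 - 5)*x(4))*1) - 6742) = 1/((-20*(-48) + ((-1 - 5)*(2*4))*1) - 6742) = 1/((960 - 6*8*1) - 6742) = 1/((960 - 48*1) - 6742) = 1/((960 - 48) - 6742) = 1/(912 - 6742) = 1/(-5830) = -1/5830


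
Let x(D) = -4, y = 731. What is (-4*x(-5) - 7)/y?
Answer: 9/731 ≈ 0.012312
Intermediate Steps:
(-4*x(-5) - 7)/y = (-4*(-4) - 7)/731 = (16 - 7)*(1/731) = 9*(1/731) = 9/731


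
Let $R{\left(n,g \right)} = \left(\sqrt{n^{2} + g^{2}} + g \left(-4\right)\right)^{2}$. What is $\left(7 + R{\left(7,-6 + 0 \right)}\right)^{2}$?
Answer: $642064 + 64128 \sqrt{85} \approx 1.2333 \cdot 10^{6}$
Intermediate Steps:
$R{\left(n,g \right)} = \left(\sqrt{g^{2} + n^{2}} - 4 g\right)^{2}$
$\left(7 + R{\left(7,-6 + 0 \right)}\right)^{2} = \left(7 + \left(- \sqrt{\left(-6 + 0\right)^{2} + 7^{2}} + 4 \left(-6 + 0\right)\right)^{2}\right)^{2} = \left(7 + \left(- \sqrt{\left(-6\right)^{2} + 49} + 4 \left(-6\right)\right)^{2}\right)^{2} = \left(7 + \left(- \sqrt{36 + 49} - 24\right)^{2}\right)^{2} = \left(7 + \left(- \sqrt{85} - 24\right)^{2}\right)^{2} = \left(7 + \left(-24 - \sqrt{85}\right)^{2}\right)^{2}$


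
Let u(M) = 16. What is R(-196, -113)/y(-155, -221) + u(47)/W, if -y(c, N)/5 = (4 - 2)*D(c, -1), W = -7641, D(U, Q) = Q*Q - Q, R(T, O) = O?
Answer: 863113/152820 ≈ 5.6479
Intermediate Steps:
D(U, Q) = Q² - Q
y(c, N) = -20 (y(c, N) = -5*(4 - 2)*(-(-1 - 1)) = -10*(-1*(-2)) = -10*2 = -5*4 = -20)
R(-196, -113)/y(-155, -221) + u(47)/W = -113/(-20) + 16/(-7641) = -113*(-1/20) + 16*(-1/7641) = 113/20 - 16/7641 = 863113/152820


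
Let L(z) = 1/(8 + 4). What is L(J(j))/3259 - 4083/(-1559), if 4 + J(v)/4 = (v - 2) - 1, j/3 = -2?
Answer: 159679523/60969372 ≈ 2.6190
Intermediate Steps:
j = -6 (j = 3*(-2) = -6)
J(v) = -28 + 4*v (J(v) = -16 + 4*((v - 2) - 1) = -16 + 4*((-2 + v) - 1) = -16 + 4*(-3 + v) = -16 + (-12 + 4*v) = -28 + 4*v)
L(z) = 1/12
L(J(j))/3259 - 4083/(-1559) = (1/12)/3259 - 4083/(-1559) = (1/12)*(1/3259) - 4083*(-1/1559) = 1/39108 + 4083/1559 = 159679523/60969372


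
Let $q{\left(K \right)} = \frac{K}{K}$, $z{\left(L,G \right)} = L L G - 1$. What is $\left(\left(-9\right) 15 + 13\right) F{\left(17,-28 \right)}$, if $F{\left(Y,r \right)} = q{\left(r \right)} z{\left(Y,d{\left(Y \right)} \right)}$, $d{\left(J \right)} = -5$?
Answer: $176412$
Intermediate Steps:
$z{\left(L,G \right)} = -1 + G L^{2}$ ($z{\left(L,G \right)} = L^{2} G - 1 = G L^{2} - 1 = -1 + G L^{2}$)
$q{\left(K \right)} = 1$
$F{\left(Y,r \right)} = -1 - 5 Y^{2}$ ($F{\left(Y,r \right)} = 1 \left(-1 - 5 Y^{2}\right) = -1 - 5 Y^{2}$)
$\left(\left(-9\right) 15 + 13\right) F{\left(17,-28 \right)} = \left(\left(-9\right) 15 + 13\right) \left(-1 - 5 \cdot 17^{2}\right) = \left(-135 + 13\right) \left(-1 - 1445\right) = - 122 \left(-1 - 1445\right) = \left(-122\right) \left(-1446\right) = 176412$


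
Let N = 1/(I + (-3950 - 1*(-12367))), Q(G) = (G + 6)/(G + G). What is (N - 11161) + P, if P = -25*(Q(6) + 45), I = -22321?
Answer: -171172145/13904 ≈ -12311.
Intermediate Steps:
Q(G) = (6 + G)/(2*G) (Q(G) = (6 + G)/((2*G)) = (6 + G)*(1/(2*G)) = (6 + G)/(2*G))
P = -1150 (P = -25*((1/2)*(6 + 6)/6 + 45) = -25*((1/2)*(1/6)*12 + 45) = -25*(1 + 45) = -25*46 = -1150)
N = -1/13904 (N = 1/(-22321 + (-3950 - 1*(-12367))) = 1/(-22321 + (-3950 + 12367)) = 1/(-22321 + 8417) = 1/(-13904) = -1/13904 ≈ -7.1922e-5)
(N - 11161) + P = (-1/13904 - 11161) - 1150 = -155182545/13904 - 1150 = -171172145/13904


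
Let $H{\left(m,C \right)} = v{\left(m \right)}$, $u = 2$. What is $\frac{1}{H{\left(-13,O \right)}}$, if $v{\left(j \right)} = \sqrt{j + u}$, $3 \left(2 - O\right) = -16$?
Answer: $- \frac{i \sqrt{11}}{11} \approx - 0.30151 i$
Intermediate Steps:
$O = \frac{22}{3}$ ($O = 2 - - \frac{16}{3} = 2 + \frac{16}{3} = \frac{22}{3} \approx 7.3333$)
$v{\left(j \right)} = \sqrt{2 + j}$ ($v{\left(j \right)} = \sqrt{j + 2} = \sqrt{2 + j}$)
$H{\left(m,C \right)} = \sqrt{2 + m}$
$\frac{1}{H{\left(-13,O \right)}} = \frac{1}{\sqrt{2 - 13}} = \frac{1}{\sqrt{-11}} = \frac{1}{i \sqrt{11}} = - \frac{i \sqrt{11}}{11}$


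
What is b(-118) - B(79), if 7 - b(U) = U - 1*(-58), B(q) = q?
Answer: -12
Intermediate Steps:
b(U) = -51 - U (b(U) = 7 - (U - 1*(-58)) = 7 - (U + 58) = 7 - (58 + U) = 7 + (-58 - U) = -51 - U)
b(-118) - B(79) = (-51 - 1*(-118)) - 1*79 = (-51 + 118) - 79 = 67 - 79 = -12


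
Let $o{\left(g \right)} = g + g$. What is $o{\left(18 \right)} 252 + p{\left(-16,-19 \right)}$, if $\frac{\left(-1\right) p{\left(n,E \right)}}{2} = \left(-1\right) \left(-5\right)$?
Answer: $9062$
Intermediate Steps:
$p{\left(n,E \right)} = -10$ ($p{\left(n,E \right)} = - 2 \left(\left(-1\right) \left(-5\right)\right) = \left(-2\right) 5 = -10$)
$o{\left(g \right)} = 2 g$
$o{\left(18 \right)} 252 + p{\left(-16,-19 \right)} = 2 \cdot 18 \cdot 252 - 10 = 36 \cdot 252 - 10 = 9072 - 10 = 9062$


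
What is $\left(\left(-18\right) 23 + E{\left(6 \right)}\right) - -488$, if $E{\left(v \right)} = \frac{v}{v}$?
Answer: $75$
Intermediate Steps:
$E{\left(v \right)} = 1$
$\left(\left(-18\right) 23 + E{\left(6 \right)}\right) - -488 = \left(\left(-18\right) 23 + 1\right) - -488 = \left(-414 + 1\right) + 488 = -413 + 488 = 75$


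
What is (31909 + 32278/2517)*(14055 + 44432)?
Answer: 4699268499497/2517 ≈ 1.8670e+9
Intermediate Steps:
(31909 + 32278/2517)*(14055 + 44432) = (31909 + 32278*(1/2517))*58487 = (31909 + 32278/2517)*58487 = (80347231/2517)*58487 = 4699268499497/2517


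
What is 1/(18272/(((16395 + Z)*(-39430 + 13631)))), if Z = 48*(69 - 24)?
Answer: -478700445/18272 ≈ -26199.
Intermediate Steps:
Z = 2160 (Z = 48*45 = 2160)
1/(18272/(((16395 + Z)*(-39430 + 13631)))) = 1/(18272/(((16395 + 2160)*(-39430 + 13631)))) = 1/(18272/((18555*(-25799)))) = 1/(18272/(-478700445)) = 1/(18272*(-1/478700445)) = 1/(-18272/478700445) = -478700445/18272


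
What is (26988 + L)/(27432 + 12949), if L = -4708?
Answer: 22280/40381 ≈ 0.55174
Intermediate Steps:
(26988 + L)/(27432 + 12949) = (26988 - 4708)/(27432 + 12949) = 22280/40381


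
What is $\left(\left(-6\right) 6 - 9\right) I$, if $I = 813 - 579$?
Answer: $-10530$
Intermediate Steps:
$I = 234$
$\left(\left(-6\right) 6 - 9\right) I = \left(\left(-6\right) 6 - 9\right) 234 = \left(-36 - 9\right) 234 = \left(-45\right) 234 = -10530$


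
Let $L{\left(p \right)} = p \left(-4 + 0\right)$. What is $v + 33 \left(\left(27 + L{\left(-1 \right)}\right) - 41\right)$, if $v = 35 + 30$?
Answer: $-265$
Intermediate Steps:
$L{\left(p \right)} = - 4 p$ ($L{\left(p \right)} = p \left(-4\right) = - 4 p$)
$v = 65$
$v + 33 \left(\left(27 + L{\left(-1 \right)}\right) - 41\right) = 65 + 33 \left(\left(27 - -4\right) - 41\right) = 65 + 33 \left(\left(27 + 4\right) - 41\right) = 65 + 33 \left(31 - 41\right) = 65 + 33 \left(-10\right) = 65 - 330 = -265$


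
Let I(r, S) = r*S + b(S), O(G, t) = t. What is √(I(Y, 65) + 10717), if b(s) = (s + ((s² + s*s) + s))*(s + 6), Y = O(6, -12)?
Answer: √619117 ≈ 786.84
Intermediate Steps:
Y = -12
b(s) = (6 + s)*(2*s + 2*s²) (b(s) = (s + ((s² + s²) + s))*(6 + s) = (s + (2*s² + s))*(6 + s) = (s + (s + 2*s²))*(6 + s) = (2*s + 2*s²)*(6 + s) = (6 + s)*(2*s + 2*s²))
I(r, S) = S*r + 2*S*(6 + S² + 7*S) (I(r, S) = r*S + 2*S*(6 + S² + 7*S) = S*r + 2*S*(6 + S² + 7*S))
√(I(Y, 65) + 10717) = √(65*(12 - 12 + 2*65² + 14*65) + 10717) = √(65*(12 - 12 + 2*4225 + 910) + 10717) = √(65*(12 - 12 + 8450 + 910) + 10717) = √(65*9360 + 10717) = √(608400 + 10717) = √619117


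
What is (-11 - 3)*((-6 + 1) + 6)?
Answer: -14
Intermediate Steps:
(-11 - 3)*((-6 + 1) + 6) = -14*(-5 + 6) = -14*1 = -14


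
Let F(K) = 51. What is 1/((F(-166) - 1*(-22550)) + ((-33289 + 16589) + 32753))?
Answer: 1/38654 ≈ 2.5871e-5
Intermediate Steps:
1/((F(-166) - 1*(-22550)) + ((-33289 + 16589) + 32753)) = 1/((51 - 1*(-22550)) + ((-33289 + 16589) + 32753)) = 1/((51 + 22550) + (-16700 + 32753)) = 1/(22601 + 16053) = 1/38654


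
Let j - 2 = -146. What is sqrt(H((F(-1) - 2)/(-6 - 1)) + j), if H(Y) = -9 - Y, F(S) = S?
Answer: I*sqrt(7518)/7 ≈ 12.387*I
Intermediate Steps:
j = -144 (j = 2 - 146 = -144)
sqrt(H((F(-1) - 2)/(-6 - 1)) + j) = sqrt((-9 - (-1 - 2)/(-6 - 1)) - 144) = sqrt((-9 - (-3)/(-7)) - 144) = sqrt((-9 - (-3)*(-1)/7) - 144) = sqrt((-9 - 1*3/7) - 144) = sqrt((-9 - 3/7) - 144) = sqrt(-66/7 - 144) = sqrt(-1074/7) = I*sqrt(7518)/7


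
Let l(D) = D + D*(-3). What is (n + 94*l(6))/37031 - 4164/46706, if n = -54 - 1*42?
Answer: -105682614/864784943 ≈ -0.12221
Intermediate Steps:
l(D) = -2*D (l(D) = D - 3*D = -2*D)
n = -96 (n = -54 - 42 = -96)
(n + 94*l(6))/37031 - 4164/46706 = (-96 + 94*(-2*6))/37031 - 4164/46706 = (-96 + 94*(-12))*(1/37031) - 4164*1/46706 = (-96 - 1128)*(1/37031) - 2082/23353 = -1224*1/37031 - 2082/23353 = -1224/37031 - 2082/23353 = -105682614/864784943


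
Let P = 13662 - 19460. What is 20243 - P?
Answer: 26041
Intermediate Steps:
P = -5798
20243 - P = 20243 - 1*(-5798) = 20243 + 5798 = 26041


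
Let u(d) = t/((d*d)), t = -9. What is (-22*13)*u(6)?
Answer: 143/2 ≈ 71.500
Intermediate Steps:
u(d) = -9/d²
(-22*13)*u(6) = (-22*13)*(-9/6²) = -(-2574)/36 = -286*(-¼) = 143/2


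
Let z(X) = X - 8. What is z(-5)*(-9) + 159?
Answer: 276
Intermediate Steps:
z(X) = -8 + X
z(-5)*(-9) + 159 = (-8 - 5)*(-9) + 159 = -13*(-9) + 159 = 117 + 159 = 276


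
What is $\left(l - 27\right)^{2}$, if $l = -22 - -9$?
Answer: $1600$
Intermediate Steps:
$l = -13$ ($l = -22 + 9 = -13$)
$\left(l - 27\right)^{2} = \left(-13 - 27\right)^{2} = \left(-40\right)^{2} = 1600$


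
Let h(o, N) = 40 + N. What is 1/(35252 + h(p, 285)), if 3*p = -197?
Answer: 1/35577 ≈ 2.8108e-5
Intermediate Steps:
p = -197/3 (p = (⅓)*(-197) = -197/3 ≈ -65.667)
1/(35252 + h(p, 285)) = 1/(35252 + (40 + 285)) = 1/(35252 + 325) = 1/35577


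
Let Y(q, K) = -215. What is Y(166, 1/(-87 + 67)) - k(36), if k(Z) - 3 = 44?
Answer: -262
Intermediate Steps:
k(Z) = 47 (k(Z) = 3 + 44 = 47)
Y(166, 1/(-87 + 67)) - k(36) = -215 - 1*47 = -215 - 47 = -262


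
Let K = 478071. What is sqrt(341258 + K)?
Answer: 7*sqrt(16721) ≈ 905.17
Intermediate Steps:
sqrt(341258 + K) = sqrt(341258 + 478071) = sqrt(819329) = 7*sqrt(16721)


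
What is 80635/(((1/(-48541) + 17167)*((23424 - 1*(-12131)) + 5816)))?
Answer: 3914103535/34474592727366 ≈ 0.00011354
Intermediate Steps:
80635/(((1/(-48541) + 17167)*((23424 - 1*(-12131)) + 5816))) = 80635/(((-1/48541 + 17167)*((23424 + 12131) + 5816))) = 80635/((833303346*(35555 + 5816)/48541)) = 80635/(((833303346/48541)*41371)) = 80635/(34474592727366/48541) = 80635*(48541/34474592727366) = 3914103535/34474592727366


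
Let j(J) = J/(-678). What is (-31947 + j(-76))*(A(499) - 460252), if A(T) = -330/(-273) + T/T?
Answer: 453589767316345/30849 ≈ 1.4704e+10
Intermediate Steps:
j(J) = -J/678 (j(J) = J*(-1/678) = -J/678)
A(T) = 201/91 (A(T) = -330*(-1/273) + 1 = 110/91 + 1 = 201/91)
(-31947 + j(-76))*(A(499) - 460252) = (-31947 - 1/678*(-76))*(201/91 - 460252) = (-31947 + 38/339)*(-41882731/91) = -10829995/339*(-41882731/91) = 453589767316345/30849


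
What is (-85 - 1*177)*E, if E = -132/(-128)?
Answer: -4323/16 ≈ -270.19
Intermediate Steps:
E = 33/32 (E = -132*(-1/128) = 33/32 ≈ 1.0313)
(-85 - 1*177)*E = (-85 - 1*177)*(33/32) = (-85 - 177)*(33/32) = -262*33/32 = -4323/16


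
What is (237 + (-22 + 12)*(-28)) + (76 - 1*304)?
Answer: 289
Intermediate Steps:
(237 + (-22 + 12)*(-28)) + (76 - 1*304) = (237 - 10*(-28)) + (76 - 304) = (237 + 280) - 228 = 517 - 228 = 289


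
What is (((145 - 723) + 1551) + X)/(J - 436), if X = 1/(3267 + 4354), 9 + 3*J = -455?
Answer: -11122851/6752206 ≈ -1.6473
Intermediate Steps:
J = -464/3 (J = -3 + (⅓)*(-455) = -3 - 455/3 = -464/3 ≈ -154.67)
X = 1/7621 ≈ 0.00013122
(((145 - 723) + 1551) + X)/(J - 436) = (((145 - 723) + 1551) + 1/7621)/(-464/3 - 436) = ((-578 + 1551) + 1/7621)/(-1772/3) = (973 + 1/7621)*(-3/1772) = (7415234/7621)*(-3/1772) = -11122851/6752206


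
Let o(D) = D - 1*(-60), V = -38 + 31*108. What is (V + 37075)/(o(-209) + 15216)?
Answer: 40385/15067 ≈ 2.6804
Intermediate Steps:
V = 3310 (V = -38 + 3348 = 3310)
o(D) = 60 + D (o(D) = D + 60 = 60 + D)
(V + 37075)/(o(-209) + 15216) = (3310 + 37075)/((60 - 209) + 15216) = 40385/(-149 + 15216) = 40385/15067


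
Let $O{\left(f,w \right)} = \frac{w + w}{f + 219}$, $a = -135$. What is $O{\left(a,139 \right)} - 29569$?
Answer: $- \frac{1241759}{42} \approx -29566.0$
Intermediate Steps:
$O{\left(f,w \right)} = \frac{2 w}{219 + f}$
$O{\left(a,139 \right)} - 29569 = 2 \cdot 139 \frac{1}{219 - 135} - 29569 = 2 \cdot 139 \cdot \frac{1}{84} - 29569 = \frac{139}{42} - 29569 = - \frac{1241759}{42}$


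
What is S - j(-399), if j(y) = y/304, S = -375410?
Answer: -6006539/16 ≈ -3.7541e+5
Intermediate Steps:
j(y) = y/304 (j(y) = y*(1/304) = y/304)
S - j(-399) = -375410 - (-399)/304 = -375410 - 1*(-21/16) = -375410 + 21/16 = -6006539/16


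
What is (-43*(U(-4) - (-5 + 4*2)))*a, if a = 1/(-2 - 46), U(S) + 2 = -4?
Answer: -129/16 ≈ -8.0625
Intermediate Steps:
U(S) = -6 (U(S) = -2 - 4 = -6)
a = -1/48 (a = 1/(-48) = -1/48 ≈ -0.020833)
(-43*(U(-4) - (-5 + 4*2)))*a = -43*(-6 - (-5 + 4*2))*(-1/48) = -43*(-6 - (-5 + 8))*(-1/48) = -43*(-6 - 1*3)*(-1/48) = -43*(-6 - 3)*(-1/48) = -43*(-9)*(-1/48) = 387*(-1/48) = -129/16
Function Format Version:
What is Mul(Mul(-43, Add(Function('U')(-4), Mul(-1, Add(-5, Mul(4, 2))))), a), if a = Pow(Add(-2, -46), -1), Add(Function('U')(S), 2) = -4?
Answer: Rational(-129, 16) ≈ -8.0625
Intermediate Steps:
Function('U')(S) = -6 (Function('U')(S) = Add(-2, -4) = -6)
a = Rational(-1, 48) (a = Pow(-48, -1) = Rational(-1, 48) ≈ -0.020833)
Mul(Mul(-43, Add(Function('U')(-4), Mul(-1, Add(-5, Mul(4, 2))))), a) = Mul(Mul(-43, Add(-6, Mul(-1, Add(-5, Mul(4, 2))))), Rational(-1, 48)) = Mul(Mul(-43, Add(-6, Mul(-1, Add(-5, 8)))), Rational(-1, 48)) = Mul(Mul(-43, Add(-6, Mul(-1, 3))), Rational(-1, 48)) = Mul(Mul(-43, Add(-6, -3)), Rational(-1, 48)) = Mul(Mul(-43, -9), Rational(-1, 48)) = Mul(387, Rational(-1, 48)) = Rational(-129, 16)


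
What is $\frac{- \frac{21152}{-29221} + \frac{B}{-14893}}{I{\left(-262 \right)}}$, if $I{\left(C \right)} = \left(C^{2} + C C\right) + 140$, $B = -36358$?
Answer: $\frac{12994659}{564217594114} \approx 2.3031 \cdot 10^{-5}$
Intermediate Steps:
$I{\left(C \right)} = 140 + 2 C^{2}$ ($I{\left(C \right)} = \left(C^{2} + C^{2}\right) + 140 = 2 C^{2} + 140 = 140 + 2 C^{2}$)
$\frac{- \frac{21152}{-29221} + \frac{B}{-14893}}{I{\left(-262 \right)}} = \frac{- \frac{21152}{-29221} - \frac{36358}{-14893}}{140 + 2 \left(-262\right)^{2}} = \frac{\left(-21152\right) \left(- \frac{1}{29221}\right) - - \frac{686}{281}}{140 + 2 \cdot 68644} = \frac{\frac{21152}{29221} + \frac{686}{281}}{140 + 137288} = \frac{25989318}{8211101 \cdot 137428} = \frac{25989318}{8211101} \cdot \frac{1}{137428} = \frac{12994659}{564217594114}$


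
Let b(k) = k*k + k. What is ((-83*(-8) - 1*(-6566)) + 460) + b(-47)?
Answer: 9852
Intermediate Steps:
b(k) = k + k² (b(k) = k² + k = k + k²)
((-83*(-8) - 1*(-6566)) + 460) + b(-47) = ((-83*(-8) - 1*(-6566)) + 460) - 47*(1 - 47) = ((664 + 6566) + 460) - 47*(-46) = (7230 + 460) + 2162 = 7690 + 2162 = 9852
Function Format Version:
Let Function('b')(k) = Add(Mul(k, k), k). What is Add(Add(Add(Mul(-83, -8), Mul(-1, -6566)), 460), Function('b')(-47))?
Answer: 9852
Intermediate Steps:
Function('b')(k) = Add(k, Pow(k, 2)) (Function('b')(k) = Add(Pow(k, 2), k) = Add(k, Pow(k, 2)))
Add(Add(Add(Mul(-83, -8), Mul(-1, -6566)), 460), Function('b')(-47)) = Add(Add(Add(Mul(-83, -8), Mul(-1, -6566)), 460), Mul(-47, Add(1, -47))) = Add(Add(Add(664, 6566), 460), Mul(-47, -46)) = Add(Add(7230, 460), 2162) = Add(7690, 2162) = 9852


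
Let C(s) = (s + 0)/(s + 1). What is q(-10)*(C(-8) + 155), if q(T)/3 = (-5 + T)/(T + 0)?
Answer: 9837/14 ≈ 702.64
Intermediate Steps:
C(s) = s/(1 + s)
q(T) = 3*(-5 + T)/T (q(T) = 3*((-5 + T)/(T + 0)) = 3*((-5 + T)/T) = 3*(-5 + T)/T)
q(-10)*(C(-8) + 155) = (3 - 15/(-10))*(-8/(1 - 8) + 155) = (3 - 15*(-⅒))*(-8/(-7) + 155) = (3 + 3/2)*(-8*(-⅐) + 155) = 9*(8/7 + 155)/2 = (9/2)*(1093/7) = 9837/14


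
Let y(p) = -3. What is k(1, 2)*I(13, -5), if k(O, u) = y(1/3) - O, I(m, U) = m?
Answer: -52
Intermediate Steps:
k(O, u) = -3 - O
k(1, 2)*I(13, -5) = (-3 - 1*1)*13 = (-3 - 1)*13 = -4*13 = -52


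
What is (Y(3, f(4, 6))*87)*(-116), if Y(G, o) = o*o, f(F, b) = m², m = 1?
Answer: -10092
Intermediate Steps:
f(F, b) = 1 (f(F, b) = 1² = 1)
Y(G, o) = o²
(Y(3, f(4, 6))*87)*(-116) = (1²*87)*(-116) = (1*87)*(-116) = 87*(-116) = -10092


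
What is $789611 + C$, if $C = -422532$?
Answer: $367079$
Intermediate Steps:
$789611 + C = 789611 - 422532 = 367079$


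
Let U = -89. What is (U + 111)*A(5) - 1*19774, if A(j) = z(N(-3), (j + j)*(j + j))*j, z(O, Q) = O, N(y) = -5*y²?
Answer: -24724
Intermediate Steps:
A(j) = -45*j (A(j) = (-5*(-3)²)*j = (-5*9)*j = -45*j)
(U + 111)*A(5) - 1*19774 = (-89 + 111)*(-45*5) - 1*19774 = 22*(-225) - 19774 = -4950 - 19774 = -24724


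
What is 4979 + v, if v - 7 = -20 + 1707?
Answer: 6673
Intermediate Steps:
v = 1694 (v = 7 + (-20 + 1707) = 7 + 1687 = 1694)
4979 + v = 4979 + 1694 = 6673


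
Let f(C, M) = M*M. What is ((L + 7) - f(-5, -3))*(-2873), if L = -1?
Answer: 8619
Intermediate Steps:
f(C, M) = M²
((L + 7) - f(-5, -3))*(-2873) = ((-1 + 7) - 1*(-3)²)*(-2873) = (6 - 1*9)*(-2873) = (6 - 9)*(-2873) = -3*(-2873) = 8619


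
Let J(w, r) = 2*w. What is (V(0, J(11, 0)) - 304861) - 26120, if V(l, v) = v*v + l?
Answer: -330497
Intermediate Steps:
V(l, v) = l + v² (V(l, v) = v² + l = l + v²)
(V(0, J(11, 0)) - 304861) - 26120 = ((0 + (2*11)²) - 304861) - 26120 = ((0 + 22²) - 304861) - 26120 = ((0 + 484) - 304861) - 26120 = (484 - 304861) - 26120 = -304377 - 26120 = -330497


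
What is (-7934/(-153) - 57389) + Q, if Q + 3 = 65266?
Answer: 1212656/153 ≈ 7925.9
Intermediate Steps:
Q = 65263 (Q = -3 + 65266 = 65263)
(-7934/(-153) - 57389) + Q = (-7934/(-153) - 57389) + 65263 = (-7934*(-1/153) - 57389) + 65263 = (7934/153 - 57389) + 65263 = -8772583/153 + 65263 = 1212656/153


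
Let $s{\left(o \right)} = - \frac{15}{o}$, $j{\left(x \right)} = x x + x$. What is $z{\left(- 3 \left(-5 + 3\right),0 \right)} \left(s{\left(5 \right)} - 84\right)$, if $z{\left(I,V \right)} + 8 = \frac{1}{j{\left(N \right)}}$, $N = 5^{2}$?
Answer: $\frac{452313}{650} \approx 695.87$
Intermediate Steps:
$N = 25$
$j{\left(x \right)} = x + x^{2}$ ($j{\left(x \right)} = x^{2} + x = x + x^{2}$)
$z{\left(I,V \right)} = - \frac{5199}{650}$ ($z{\left(I,V \right)} = -8 + \frac{1}{25 \left(1 + 25\right)} = -8 + \frac{1}{25 \cdot 26} = -8 + \frac{1}{650} = - \frac{5199}{650}$)
$z{\left(- 3 \left(-5 + 3\right),0 \right)} \left(s{\left(5 \right)} - 84\right) = - \frac{5199 \left(- \frac{15}{5} - 84\right)}{650} = - \frac{5199 \left(\left(-15\right) \frac{1}{5} - 84\right)}{650} = - \frac{5199 \left(-3 - 84\right)}{650} = \left(- \frac{5199}{650}\right) \left(-87\right) = \frac{452313}{650}$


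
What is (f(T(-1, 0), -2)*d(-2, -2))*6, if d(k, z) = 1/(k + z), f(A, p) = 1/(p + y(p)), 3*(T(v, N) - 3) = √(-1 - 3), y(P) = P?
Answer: 3/8 ≈ 0.37500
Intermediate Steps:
T(v, N) = 3 + 2*I/3 (T(v, N) = 3 + √(-1 - 3)/3 = 3 + √(-4)/3 = 3 + (2*I)/3 = 3 + 2*I/3)
f(A, p) = 1/(2*p) (f(A, p) = 1/(p + p) = 1/(2*p))
(f(T(-1, 0), -2)*d(-2, -2))*6 = (((½)/(-2))/(-2 - 2))*6 = (((½)*(-½))/(-4))*6 = -¼*(-¼)*6 = (1/16)*6 = 3/8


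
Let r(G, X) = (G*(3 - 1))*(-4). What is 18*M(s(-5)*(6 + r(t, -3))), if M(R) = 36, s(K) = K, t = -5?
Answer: 648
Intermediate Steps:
r(G, X) = -8*G (r(G, X) = (G*2)*(-4) = (2*G)*(-4) = -8*G)
18*M(s(-5)*(6 + r(t, -3))) = 18*36 = 648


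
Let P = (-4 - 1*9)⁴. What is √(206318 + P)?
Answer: √234879 ≈ 484.64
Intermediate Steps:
P = 28561 (P = (-4 - 9)⁴ = (-13)⁴ = 28561)
√(206318 + P) = √(206318 + 28561) = √234879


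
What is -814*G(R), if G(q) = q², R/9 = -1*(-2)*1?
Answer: -263736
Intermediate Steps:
R = 18 (R = 9*(-1*(-2)*1) = 9*(2*1) = 9*2 = 18)
-814*G(R) = -814*18² = -814*324 = -263736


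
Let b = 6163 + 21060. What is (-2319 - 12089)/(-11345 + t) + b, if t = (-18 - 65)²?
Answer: 15165012/557 ≈ 27226.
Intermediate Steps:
t = 6889 (t = (-83)² = 6889)
b = 27223
(-2319 - 12089)/(-11345 + t) + b = (-2319 - 12089)/(-11345 + 6889) + 27223 = -14408/(-4456) + 27223 = -14408*(-1/4456) + 27223 = 1801/557 + 27223 = 15165012/557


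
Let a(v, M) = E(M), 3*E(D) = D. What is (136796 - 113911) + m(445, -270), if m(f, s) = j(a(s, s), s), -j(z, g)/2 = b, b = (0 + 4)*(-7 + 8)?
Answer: 22877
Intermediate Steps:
E(D) = D/3
a(v, M) = M/3
b = 4 (b = 4*1 = 4)
j(z, g) = -8 (j(z, g) = -2*4 = -8)
m(f, s) = -8
(136796 - 113911) + m(445, -270) = (136796 - 113911) - 8 = 22885 - 8 = 22877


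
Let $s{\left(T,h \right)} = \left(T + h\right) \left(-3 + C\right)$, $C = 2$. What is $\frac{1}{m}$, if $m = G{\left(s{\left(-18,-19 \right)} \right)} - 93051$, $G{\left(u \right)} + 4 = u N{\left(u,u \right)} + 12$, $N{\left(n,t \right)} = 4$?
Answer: $- \frac{1}{92895} \approx -1.0765 \cdot 10^{-5}$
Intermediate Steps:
$s{\left(T,h \right)} = - T - h$ ($s{\left(T,h \right)} = \left(T + h\right) \left(-3 + 2\right) = \left(T + h\right) \left(-1\right) = - T - h$)
$G{\left(u \right)} = 8 + 4 u$ ($G{\left(u \right)} = -4 + \left(u 4 + 12\right) = -4 + \left(4 u + 12\right) = -4 + \left(12 + 4 u\right) = 8 + 4 u$)
$m = -92895$ ($m = \left(8 + 4 \left(\left(-1\right) \left(-18\right) - -19\right)\right) - 93051 = \left(8 + 4 \left(18 + 19\right)\right) - 93051 = \left(8 + 4 \cdot 37\right) - 93051 = \left(8 + 148\right) - 93051 = 156 - 93051 = -92895$)
$\frac{1}{m} = \frac{1}{-92895} = - \frac{1}{92895}$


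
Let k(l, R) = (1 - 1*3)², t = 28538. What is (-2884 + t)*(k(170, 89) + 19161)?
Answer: 491658910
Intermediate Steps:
k(l, R) = 4 (k(l, R) = (1 - 3)² = (-2)² = 4)
(-2884 + t)*(k(170, 89) + 19161) = (-2884 + 28538)*(4 + 19161) = 25654*19165 = 491658910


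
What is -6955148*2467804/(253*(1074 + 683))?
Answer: -17163942054992/444521 ≈ -3.8612e+7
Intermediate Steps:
-6955148*2467804/(253*(1074 + 683)) = -6955148/((1757*506)*(1/4935608)) = -6955148/(889042*(1/4935608)) = -6955148/444521/2467804 = -6955148*2467804/444521 = -17163942054992/444521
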